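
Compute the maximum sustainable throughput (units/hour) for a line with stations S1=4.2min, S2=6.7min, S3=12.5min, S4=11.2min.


Bottleneck = longest station time
Station times: [4.2, 6.7, 12.5, 11.2]
Max = 12.5 min
Rate = 60 / 12.5
= 4.80 units/hour (bottleneck: 12.5min)


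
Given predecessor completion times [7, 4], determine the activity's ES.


ES = max of all predecessor completion times
Predecessors: [7, 4]
ES = max(7, 4)
= 7


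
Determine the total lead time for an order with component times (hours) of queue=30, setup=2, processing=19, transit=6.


Lead time = queue + setup + processing + transit
= 30 + 2 + 19 + 6
= 57 hours


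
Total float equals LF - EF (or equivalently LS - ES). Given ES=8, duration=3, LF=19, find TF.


EF = ES + duration = 8 + 3 = 11
LS = LF - duration = 19 - 3 = 16
Total Float = LF - EF = 19 - 11
(or LS - ES = 16 - 8)
= 8


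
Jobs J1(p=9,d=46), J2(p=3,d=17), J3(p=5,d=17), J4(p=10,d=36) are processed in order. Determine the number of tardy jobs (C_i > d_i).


Completion vs due date:
  J1: C=9, d=46 → on time
  J2: C=12, d=17 → on time
  J3: C=17, d=17 → on time
  J4: C=27, d=36 → on time
Tardy jobs: none
Count = 0


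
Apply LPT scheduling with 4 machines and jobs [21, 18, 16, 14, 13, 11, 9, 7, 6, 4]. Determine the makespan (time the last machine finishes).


Jobs (LPT sorted): [21, 18, 16, 14, 13, 11, 9, 7, 6, 4]
Machines: 4
  J=21 → Machine 1 (load: 0+21=21)
  J=18 → Machine 2 (load: 0+18=18)
  J=16 → Machine 3 (load: 0+16=16)
  J=14 → Machine 4 (load: 0+14=14)
  J=13 → Machine 4 (load: 14+13=27)
  J=11 → Machine 3 (load: 16+11=27)
  J=9 → Machine 2 (load: 18+9=27)
  J=7 → Machine 1 (load: 21+7=28)
  J=6 → Machine 2 (load: 27+6=33)
  J=4 → Machine 3 (load: 27+4=31)
Machine loads: [28, 33, 31, 27]
Makespan = max = 33 time units


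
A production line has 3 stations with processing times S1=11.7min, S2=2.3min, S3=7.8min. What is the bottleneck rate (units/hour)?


Bottleneck = longest station time
Station times: [11.7, 2.3, 7.8]
Max = 11.7 min
Rate = 60 / 11.7
= 5.13 units/hour (bottleneck: 11.7min)


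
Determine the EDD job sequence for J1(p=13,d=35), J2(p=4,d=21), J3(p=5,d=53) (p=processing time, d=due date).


EDD: sort by earliest due date
  J2: d=21, p=4
  J1: d=35, p=13
  J3: d=53, p=5
Order: J2 → J1 → J3


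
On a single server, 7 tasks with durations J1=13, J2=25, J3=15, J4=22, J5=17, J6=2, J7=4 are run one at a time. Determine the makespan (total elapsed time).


Sequential makespan: sum all processing times
= 13 + 25 + 15 + 22 + 17 + 2 + 4
= 98 time units


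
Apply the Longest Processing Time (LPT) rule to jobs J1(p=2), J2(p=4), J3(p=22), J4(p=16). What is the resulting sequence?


LPT: sort by longest processing time first
  J3: p=22
  J4: p=16
  J2: p=4
  J1: p=2
Order: J3 → J4 → J2 → J1


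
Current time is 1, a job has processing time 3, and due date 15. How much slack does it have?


Slack = due - current_time - processing
= 15 - 1 - 3
= 11


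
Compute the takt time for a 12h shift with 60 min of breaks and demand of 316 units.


Available = 12×60 - 60 = 660 min
Takt time = 660 / 316
= 2.09 min/unit


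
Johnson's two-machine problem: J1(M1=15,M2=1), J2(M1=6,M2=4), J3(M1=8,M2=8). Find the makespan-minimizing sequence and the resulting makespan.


Johnson's rule:
Group 1 (M1≤M2, sort by M1): ['J3']
Group 2 (M1>M2, sort desc M2): ['J2', 'J1']
Sequence: J3 → J2 → J1
Makespan calculation:
  J3: M1 done=8, M2 done=16
  J2: M1 done=14, M2 done=20
  J1: M1 done=29, M2 done=30
= Sequence: J3 → J2 → J1, Makespan: 30


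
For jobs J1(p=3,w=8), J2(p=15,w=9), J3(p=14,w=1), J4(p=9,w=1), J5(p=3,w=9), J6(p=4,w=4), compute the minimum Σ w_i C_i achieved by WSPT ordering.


WSPT order (by p/w): J5 → J1 → J6 → J2 → J4 → J3
  J5: C=3, w·C=9×3=27
  J1: C=6, w·C=8×6=48
  J6: C=10, w·C=4×10=40
  J2: C=25, w·C=9×25=225
  J4: C=34, w·C=1×34=34
  J3: C=48, w·C=1×48=48
Σ w·C = 422
= 422


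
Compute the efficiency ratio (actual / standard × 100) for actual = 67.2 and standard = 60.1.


Efficiency = (actual / standard) × 100
= (67.2 / 60.1) × 100
= 111.8%


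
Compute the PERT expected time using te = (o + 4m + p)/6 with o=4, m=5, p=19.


te = (o + 4m + p) / 6
= (4 + 4×5 + 19) / 6
= (4 + 20 + 19) / 6
= 43 / 6
= 7.17


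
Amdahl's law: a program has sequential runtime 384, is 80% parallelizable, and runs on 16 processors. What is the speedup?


Amdahl's law: T_p = T × ((1-p) + p/N)
= 384 × ((1-0.8) + 0.8/16)
= 384 × (0.20 + 0.0500)
= 384 × 0.2500
= 96.00
Speedup = 384/96.00
= 4.00×


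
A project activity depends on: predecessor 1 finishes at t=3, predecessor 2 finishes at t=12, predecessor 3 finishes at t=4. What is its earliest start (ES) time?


ES = max of all predecessor completion times
Predecessors: [3, 12, 4]
ES = max(3, 12, 4)
= 12


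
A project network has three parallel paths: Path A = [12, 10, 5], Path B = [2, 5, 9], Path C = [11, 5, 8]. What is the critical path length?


Path A: 12 + 10 + 5 = 27
Path B: 2 + 5 + 9 = 16
Path C: 11 + 5 + 8 = 24
Critical path = longest = max(27, 16, 24)
= 27 (Path A)


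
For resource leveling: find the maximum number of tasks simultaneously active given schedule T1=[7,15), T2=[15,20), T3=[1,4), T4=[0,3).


Check each time point for overlaps:
  t=1: 2 tasks active (T3, T4)
Max concurrent = 2


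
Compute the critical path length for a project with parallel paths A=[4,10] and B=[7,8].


Path A: 4 + 10 = 14
Path B: 7 + 8 = 15
Critical path = longest = max(14, 15)
= 15 (Path B)


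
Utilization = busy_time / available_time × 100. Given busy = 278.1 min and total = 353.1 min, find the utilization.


Utilization = busy / total × 100
= 278.1 / 353.1 × 100
= 78.8%


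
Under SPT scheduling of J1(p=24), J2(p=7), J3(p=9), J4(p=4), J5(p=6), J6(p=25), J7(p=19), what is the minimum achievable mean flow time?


SPT order: J4 → J5 → J2 → J3 → J7 → J1 → J6
Completion times:
  J4: C=4
  J5: C=10
  J2: C=17
  J3: C=26
  J7: C=45
  J1: C=69
  J6: C=94
Sum = 265, n = 7
Mean flow = 265/7
= 37.86


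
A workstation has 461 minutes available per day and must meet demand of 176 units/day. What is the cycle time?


Cycle time = available time / demand
= 461 / 176
= 2.62 min/unit


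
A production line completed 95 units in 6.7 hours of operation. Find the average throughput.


Throughput = units / time
= 95 / 6.7
= 14.2 units/hour


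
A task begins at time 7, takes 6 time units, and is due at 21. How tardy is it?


Completion = start + processing = 7 + 6 = 13
Tardiness = max(0, C - d) = max(0, 13 - 21)
= max(0, -8)
= 0


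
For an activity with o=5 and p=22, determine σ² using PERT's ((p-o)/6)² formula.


σ² = ((p - o) / 6)² = (p - o)² / 36
= (22 - 5)² / 36
= 17² / 36
= 289 / 36
= 8.0278


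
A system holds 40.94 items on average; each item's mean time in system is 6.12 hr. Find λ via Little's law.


Little's law: L = λW → λ = L / W
= 40.94 / 6.12
= 6.69 per hour


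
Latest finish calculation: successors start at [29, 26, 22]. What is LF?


LF = min of all successor start times
Successors start at: [29, 26, 22]
LF = min(29, 26, 22)
= 22


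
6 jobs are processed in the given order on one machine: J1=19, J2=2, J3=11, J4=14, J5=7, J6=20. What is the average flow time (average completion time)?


Completion times:
  J1: completes at 19
  J2: completes at 21
  J3: completes at 32
  J4: completes at 46
  J5: completes at 53
  J6: completes at 73
Sum = 244
Average = 244/6
= 40.67


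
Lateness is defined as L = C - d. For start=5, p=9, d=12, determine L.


Completion = 5 + 9 = 14
Lateness = C - d = 14 - 12
= 2


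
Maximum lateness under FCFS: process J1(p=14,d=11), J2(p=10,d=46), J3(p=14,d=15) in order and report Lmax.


Lateness per job (L = C - d):
  J1: C=14, d=11, L=3
  J2: C=24, d=46, L=-22
  J3: C=38, d=15, L=23
Lmax = max(3, -22, 23)
= 23


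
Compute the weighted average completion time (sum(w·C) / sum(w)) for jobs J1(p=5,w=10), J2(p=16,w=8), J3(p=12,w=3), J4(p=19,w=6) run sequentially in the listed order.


Completion times:
  J1: C=5, w×C=10×5=50
  J2: C=21, w×C=8×21=168
  J3: C=33, w×C=3×33=99
  J4: C=52, w×C=6×52=312
Sum w×C = 629
Sum w = 27
Weighted avg = 629/27
= 23.30


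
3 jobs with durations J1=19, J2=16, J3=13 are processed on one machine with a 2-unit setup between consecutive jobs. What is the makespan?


Makespan = Σ processing + (n-1) × setup
= (19 + 16 + 13) + (3-1)×2
= 48 + 4
= 52 time units


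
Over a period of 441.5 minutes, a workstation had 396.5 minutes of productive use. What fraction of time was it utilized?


Utilization = busy / total × 100
= 396.5 / 441.5 × 100
= 89.8%


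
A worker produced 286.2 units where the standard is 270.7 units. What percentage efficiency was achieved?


Efficiency = (actual / standard) × 100
= (286.2 / 270.7) × 100
= 105.7%


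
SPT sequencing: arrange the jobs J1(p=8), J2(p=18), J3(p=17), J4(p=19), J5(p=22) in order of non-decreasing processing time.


SPT: sort by shortest processing time
  J1: p=8
  J3: p=17
  J2: p=18
  J4: p=19
  J5: p=22
Order: J1 → J3 → J2 → J4 → J5


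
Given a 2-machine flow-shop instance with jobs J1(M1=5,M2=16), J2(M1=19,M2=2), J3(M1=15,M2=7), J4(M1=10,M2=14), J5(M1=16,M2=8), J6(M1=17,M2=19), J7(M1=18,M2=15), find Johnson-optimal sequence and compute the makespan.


Johnson's rule:
Group 1 (M1≤M2, sort by M1): ['J1', 'J4', 'J6']
Group 2 (M1>M2, sort desc M2): ['J7', 'J5', 'J3', 'J2']
Sequence: J1 → J4 → J6 → J7 → J5 → J3 → J2
Makespan calculation:
  J1: M1 done=5, M2 done=21
  J4: M1 done=15, M2 done=35
  J6: M1 done=32, M2 done=54
  J7: M1 done=50, M2 done=69
  J5: M1 done=66, M2 done=77
  J3: M1 done=81, M2 done=88
  J2: M1 done=100, M2 done=102
= Sequence: J1 → J4 → J6 → J7 → J5 → J3 → J2, Makespan: 102


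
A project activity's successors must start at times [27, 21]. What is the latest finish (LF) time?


LF = min of all successor start times
Successors start at: [27, 21]
LF = min(27, 21)
= 21


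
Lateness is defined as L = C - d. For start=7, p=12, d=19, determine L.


Completion = 7 + 12 = 19
Lateness = C - d = 19 - 19
= 0


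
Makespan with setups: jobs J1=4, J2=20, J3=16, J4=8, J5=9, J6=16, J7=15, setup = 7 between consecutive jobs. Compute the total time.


Makespan = Σ processing + (n-1) × setup
= (4 + 20 + 16 + 8 + 9 + 16 + 15) + (7-1)×7
= 88 + 42
= 130 time units


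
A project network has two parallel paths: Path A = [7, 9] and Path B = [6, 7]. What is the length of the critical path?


Path A: 7 + 9 = 16
Path B: 6 + 7 = 13
Critical path = longest = max(16, 13)
= 16 (Path A)


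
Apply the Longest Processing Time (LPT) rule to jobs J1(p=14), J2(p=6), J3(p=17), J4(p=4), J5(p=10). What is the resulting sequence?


LPT: sort by longest processing time first
  J3: p=17
  J1: p=14
  J5: p=10
  J2: p=6
  J4: p=4
Order: J3 → J1 → J5 → J2 → J4


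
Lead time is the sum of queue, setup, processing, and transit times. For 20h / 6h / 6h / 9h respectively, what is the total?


Lead time = queue + setup + processing + transit
= 20 + 6 + 6 + 9
= 41 hours


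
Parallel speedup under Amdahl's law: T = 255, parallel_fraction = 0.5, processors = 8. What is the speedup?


Amdahl's law: T_p = T × ((1-p) + p/N)
= 255 × ((1-0.5) + 0.5/8)
= 255 × (0.50 + 0.0625)
= 255 × 0.5625
= 143.44
Speedup = 255/143.44
= 1.78×


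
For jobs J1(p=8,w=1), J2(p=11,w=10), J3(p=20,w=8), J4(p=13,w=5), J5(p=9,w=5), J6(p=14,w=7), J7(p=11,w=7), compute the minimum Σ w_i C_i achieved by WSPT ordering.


WSPT order (by p/w): J2 → J7 → J5 → J6 → J3 → J4 → J1
  J2: C=11, w·C=10×11=110
  J7: C=22, w·C=7×22=154
  J5: C=31, w·C=5×31=155
  J6: C=45, w·C=7×45=315
  J3: C=65, w·C=8×65=520
  J4: C=78, w·C=5×78=390
  J1: C=86, w·C=1×86=86
Σ w·C = 1730
= 1730


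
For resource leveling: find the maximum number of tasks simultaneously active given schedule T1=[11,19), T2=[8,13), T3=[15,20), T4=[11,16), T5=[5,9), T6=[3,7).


Check each time point for overlaps:
  t=11: 3 tasks active (T1, T2, T4)
Max concurrent = 3


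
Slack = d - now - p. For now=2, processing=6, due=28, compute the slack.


Slack = due - current_time - processing
= 28 - 2 - 6
= 20


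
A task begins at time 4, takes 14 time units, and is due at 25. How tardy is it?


Completion = start + processing = 4 + 14 = 18
Tardiness = max(0, C - d) = max(0, 18 - 25)
= max(0, -7)
= 0


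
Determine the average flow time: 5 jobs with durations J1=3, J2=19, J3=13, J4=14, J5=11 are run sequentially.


Completion times:
  J1: completes at 3
  J2: completes at 22
  J3: completes at 35
  J4: completes at 49
  J5: completes at 60
Sum = 169
Average = 169/5
= 33.80


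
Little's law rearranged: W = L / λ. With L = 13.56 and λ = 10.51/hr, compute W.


Little's law: L = λW → W = L / λ
= 13.56 / 10.51
= 1.29 hours


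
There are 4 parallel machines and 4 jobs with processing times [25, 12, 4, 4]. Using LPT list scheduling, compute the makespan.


Jobs (LPT sorted): [25, 12, 4, 4]
Machines: 4
  J=25 → Machine 1 (load: 0+25=25)
  J=12 → Machine 2 (load: 0+12=12)
  J=4 → Machine 3 (load: 0+4=4)
  J=4 → Machine 4 (load: 0+4=4)
Machine loads: [25, 12, 4, 4]
Makespan = max = 25 time units


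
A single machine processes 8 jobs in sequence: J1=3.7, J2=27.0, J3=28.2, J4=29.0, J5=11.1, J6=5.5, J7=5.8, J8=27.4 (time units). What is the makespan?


Sequential makespan: sum all processing times
= 3.7 + 27.0 + 28.2 + 29.0 + 11.1 + 5.5 + 5.8 + 27.4
= 137.7 time units


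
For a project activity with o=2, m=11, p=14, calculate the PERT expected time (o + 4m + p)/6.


te = (o + 4m + p) / 6
= (2 + 4×11 + 14) / 6
= (2 + 44 + 14) / 6
= 60 / 6
= 10.00


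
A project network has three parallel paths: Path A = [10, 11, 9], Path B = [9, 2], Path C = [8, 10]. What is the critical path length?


Path A: 10 + 11 + 9 = 30
Path B: 9 + 2 = 11
Path C: 8 + 10 = 18
Critical path = longest = max(30, 11, 18)
= 30 (Path A)


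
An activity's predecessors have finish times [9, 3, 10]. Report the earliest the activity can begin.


ES = max of all predecessor completion times
Predecessors: [9, 3, 10]
ES = max(9, 3, 10)
= 10


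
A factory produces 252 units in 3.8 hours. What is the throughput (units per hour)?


Throughput = units / time
= 252 / 3.8
= 66.3 units/hour


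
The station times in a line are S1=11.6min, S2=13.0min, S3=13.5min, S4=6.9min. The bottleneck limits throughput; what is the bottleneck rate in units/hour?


Bottleneck = longest station time
Station times: [11.6, 13.0, 13.5, 6.9]
Max = 13.5 min
Rate = 60 / 13.5
= 4.44 units/hour (bottleneck: 13.5min)


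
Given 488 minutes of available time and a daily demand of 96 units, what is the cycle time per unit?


Cycle time = available time / demand
= 488 / 96
= 5.08 min/unit


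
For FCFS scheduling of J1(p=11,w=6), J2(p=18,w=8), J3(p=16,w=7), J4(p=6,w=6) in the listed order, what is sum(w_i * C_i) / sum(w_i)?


Completion times:
  J1: C=11, w×C=6×11=66
  J2: C=29, w×C=8×29=232
  J3: C=45, w×C=7×45=315
  J4: C=51, w×C=6×51=306
Sum w×C = 919
Sum w = 27
Weighted avg = 919/27
= 34.04


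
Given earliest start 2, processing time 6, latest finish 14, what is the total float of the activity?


EF = ES + duration = 2 + 6 = 8
LS = LF - duration = 14 - 6 = 8
Total Float = LF - EF = 14 - 8
(or LS - ES = 8 - 2)
= 6


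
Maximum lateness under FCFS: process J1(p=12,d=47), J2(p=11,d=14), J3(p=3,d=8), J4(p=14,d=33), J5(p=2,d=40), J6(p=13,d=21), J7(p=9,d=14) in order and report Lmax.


Lateness per job (L = C - d):
  J1: C=12, d=47, L=-35
  J2: C=23, d=14, L=9
  J3: C=26, d=8, L=18
  J4: C=40, d=33, L=7
  J5: C=42, d=40, L=2
  J6: C=55, d=21, L=34
  J7: C=64, d=14, L=50
Lmax = max(-35, 9, 18, 7, 2, 34, 50)
= 50


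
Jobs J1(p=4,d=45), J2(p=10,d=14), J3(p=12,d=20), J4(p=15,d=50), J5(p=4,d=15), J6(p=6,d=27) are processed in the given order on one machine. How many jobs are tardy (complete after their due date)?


Completion vs due date:
  J1: C=4, d=45 → on time
  J2: C=14, d=14 → on time
  J3: C=26, d=20 → TARDY
  J4: C=41, d=50 → on time
  J5: C=45, d=15 → TARDY
  J6: C=51, d=27 → TARDY
Tardy jobs: J3, J5, J6
Count = 3


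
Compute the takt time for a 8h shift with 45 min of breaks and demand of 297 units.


Available = 8×60 - 45 = 435 min
Takt time = 435 / 297
= 1.46 min/unit


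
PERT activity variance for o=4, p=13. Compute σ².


σ² = ((p - o) / 6)² = (p - o)² / 36
= (13 - 4)² / 36
= 9² / 36
= 81 / 36
= 2.2500


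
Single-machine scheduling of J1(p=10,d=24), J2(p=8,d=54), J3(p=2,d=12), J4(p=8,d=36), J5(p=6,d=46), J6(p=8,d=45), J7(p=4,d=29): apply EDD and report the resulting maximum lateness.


EDD order: J3 → J1 → J7 → J4 → J6 → J5 → J2
Completion and lateness:
  J3: C=2, d=12, L=2-12=-10
  J1: C=12, d=24, L=12-24=-12
  J7: C=16, d=29, L=16-29=-13
  J4: C=24, d=36, L=24-36=-12
  J6: C=32, d=45, L=32-45=-13
  J5: C=38, d=46, L=38-46=-8
  J2: C=46, d=54, L=46-54=-8
Lmax = max(-10, -12, -13, -12, -13, -8, -8)
= -8


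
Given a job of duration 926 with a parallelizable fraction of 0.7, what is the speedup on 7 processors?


Amdahl's law: T_p = T × ((1-p) + p/N)
= 926 × ((1-0.7) + 0.7/7)
= 926 × (0.30 + 0.1000)
= 926 × 0.4000
= 370.40
Speedup = 926/370.40
= 2.50×


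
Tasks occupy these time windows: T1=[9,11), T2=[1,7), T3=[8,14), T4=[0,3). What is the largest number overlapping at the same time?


Check each time point for overlaps:
  t=1: 2 tasks active (T2, T4)
Max concurrent = 2


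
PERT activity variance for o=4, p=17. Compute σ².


σ² = ((p - o) / 6)² = (p - o)² / 36
= (17 - 4)² / 36
= 13² / 36
= 169 / 36
= 4.6944


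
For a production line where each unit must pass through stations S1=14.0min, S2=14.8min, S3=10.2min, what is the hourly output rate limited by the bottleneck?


Bottleneck = longest station time
Station times: [14.0, 14.8, 10.2]
Max = 14.8 min
Rate = 60 / 14.8
= 4.05 units/hour (bottleneck: 14.8min)


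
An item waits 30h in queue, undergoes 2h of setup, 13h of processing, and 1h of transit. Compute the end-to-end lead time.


Lead time = queue + setup + processing + transit
= 30 + 2 + 13 + 1
= 46 hours


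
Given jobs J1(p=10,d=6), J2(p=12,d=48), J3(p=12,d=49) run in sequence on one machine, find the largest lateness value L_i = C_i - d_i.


Lateness per job (L = C - d):
  J1: C=10, d=6, L=4
  J2: C=22, d=48, L=-26
  J3: C=34, d=49, L=-15
Lmax = max(4, -26, -15)
= 4


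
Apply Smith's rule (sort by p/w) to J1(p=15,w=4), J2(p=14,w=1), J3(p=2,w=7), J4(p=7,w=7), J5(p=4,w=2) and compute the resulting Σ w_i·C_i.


WSPT order (by p/w): J3 → J4 → J5 → J1 → J2
  J3: C=2, w·C=7×2=14
  J4: C=9, w·C=7×9=63
  J5: C=13, w·C=2×13=26
  J1: C=28, w·C=4×28=112
  J2: C=42, w·C=1×42=42
Σ w·C = 257
= 257


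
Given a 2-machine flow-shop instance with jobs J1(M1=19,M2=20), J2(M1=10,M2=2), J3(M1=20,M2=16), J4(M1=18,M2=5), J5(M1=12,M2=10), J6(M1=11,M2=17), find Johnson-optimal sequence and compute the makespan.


Johnson's rule:
Group 1 (M1≤M2, sort by M1): ['J6', 'J1']
Group 2 (M1>M2, sort desc M2): ['J3', 'J5', 'J4', 'J2']
Sequence: J6 → J1 → J3 → J5 → J4 → J2
Makespan calculation:
  J6: M1 done=11, M2 done=28
  J1: M1 done=30, M2 done=50
  J3: M1 done=50, M2 done=66
  J5: M1 done=62, M2 done=76
  J4: M1 done=80, M2 done=85
  J2: M1 done=90, M2 done=92
= Sequence: J6 → J1 → J3 → J5 → J4 → J2, Makespan: 92


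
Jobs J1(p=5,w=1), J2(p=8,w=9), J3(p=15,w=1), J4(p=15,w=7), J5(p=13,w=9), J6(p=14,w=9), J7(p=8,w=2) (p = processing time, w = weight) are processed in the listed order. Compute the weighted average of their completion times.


Completion times:
  J1: C=5, w×C=1×5=5
  J2: C=13, w×C=9×13=117
  J3: C=28, w×C=1×28=28
  J4: C=43, w×C=7×43=301
  J5: C=56, w×C=9×56=504
  J6: C=70, w×C=9×70=630
  J7: C=78, w×C=2×78=156
Sum w×C = 1741
Sum w = 38
Weighted avg = 1741/38
= 45.82


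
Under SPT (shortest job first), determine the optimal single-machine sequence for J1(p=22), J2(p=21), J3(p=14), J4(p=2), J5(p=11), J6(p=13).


SPT: sort by shortest processing time
  J4: p=2
  J5: p=11
  J6: p=13
  J3: p=14
  J2: p=21
  J1: p=22
Order: J4 → J5 → J6 → J3 → J2 → J1


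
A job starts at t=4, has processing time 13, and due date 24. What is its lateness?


Completion = 4 + 13 = 17
Lateness = C - d = 17 - 24
= -7


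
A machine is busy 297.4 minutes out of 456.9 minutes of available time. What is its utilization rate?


Utilization = busy / total × 100
= 297.4 / 456.9 × 100
= 65.1%


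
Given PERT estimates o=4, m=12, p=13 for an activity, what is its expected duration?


te = (o + 4m + p) / 6
= (4 + 4×12 + 13) / 6
= (4 + 48 + 13) / 6
= 65 / 6
= 10.83


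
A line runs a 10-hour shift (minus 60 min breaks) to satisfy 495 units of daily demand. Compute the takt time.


Available = 10×60 - 60 = 540 min
Takt time = 540 / 495
= 1.09 min/unit


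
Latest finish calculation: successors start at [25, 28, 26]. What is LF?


LF = min of all successor start times
Successors start at: [25, 28, 26]
LF = min(25, 28, 26)
= 25


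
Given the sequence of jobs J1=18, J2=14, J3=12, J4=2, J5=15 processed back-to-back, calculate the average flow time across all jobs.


Completion times:
  J1: completes at 18
  J2: completes at 32
  J3: completes at 44
  J4: completes at 46
  J5: completes at 61
Sum = 201
Average = 201/5
= 40.20


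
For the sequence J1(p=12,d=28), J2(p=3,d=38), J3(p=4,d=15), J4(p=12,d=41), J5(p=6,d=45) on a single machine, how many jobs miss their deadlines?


Completion vs due date:
  J1: C=12, d=28 → on time
  J2: C=15, d=38 → on time
  J3: C=19, d=15 → TARDY
  J4: C=31, d=41 → on time
  J5: C=37, d=45 → on time
Tardy jobs: J3
Count = 1


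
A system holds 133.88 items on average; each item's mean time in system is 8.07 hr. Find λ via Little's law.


Little's law: L = λW → λ = L / W
= 133.88 / 8.07
= 16.59 per hour


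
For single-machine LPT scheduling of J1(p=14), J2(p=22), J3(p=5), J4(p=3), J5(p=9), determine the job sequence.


LPT: sort by longest processing time first
  J2: p=22
  J1: p=14
  J5: p=9
  J3: p=5
  J4: p=3
Order: J2 → J1 → J5 → J3 → J4


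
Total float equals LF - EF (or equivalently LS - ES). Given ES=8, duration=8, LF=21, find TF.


EF = ES + duration = 8 + 8 = 16
LS = LF - duration = 21 - 8 = 13
Total Float = LF - EF = 21 - 16
(or LS - ES = 13 - 8)
= 5


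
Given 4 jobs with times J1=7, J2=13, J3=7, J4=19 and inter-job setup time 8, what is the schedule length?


Makespan = Σ processing + (n-1) × setup
= (7 + 13 + 7 + 19) + (4-1)×8
= 46 + 24
= 70 time units


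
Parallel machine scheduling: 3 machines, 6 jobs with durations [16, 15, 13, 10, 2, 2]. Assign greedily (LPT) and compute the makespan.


Jobs (LPT sorted): [16, 15, 13, 10, 2, 2]
Machines: 3
  J=16 → Machine 1 (load: 0+16=16)
  J=15 → Machine 2 (load: 0+15=15)
  J=13 → Machine 3 (load: 0+13=13)
  J=10 → Machine 3 (load: 13+10=23)
  J=2 → Machine 2 (load: 15+2=17)
  J=2 → Machine 1 (load: 16+2=18)
Machine loads: [18, 17, 23]
Makespan = max = 23 time units


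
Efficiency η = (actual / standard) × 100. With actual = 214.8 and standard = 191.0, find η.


Efficiency = (actual / standard) × 100
= (214.8 / 191.0) × 100
= 112.5%


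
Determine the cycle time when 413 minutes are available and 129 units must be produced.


Cycle time = available time / demand
= 413 / 129
= 3.20 min/unit


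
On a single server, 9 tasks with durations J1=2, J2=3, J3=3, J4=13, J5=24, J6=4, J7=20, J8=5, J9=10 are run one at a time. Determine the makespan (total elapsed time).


Sequential makespan: sum all processing times
= 2 + 3 + 3 + 13 + 24 + 4 + 20 + 5 + 10
= 84 time units


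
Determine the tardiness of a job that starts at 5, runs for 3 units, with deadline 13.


Completion = start + processing = 5 + 3 = 8
Tardiness = max(0, C - d) = max(0, 8 - 13)
= max(0, -5)
= 0


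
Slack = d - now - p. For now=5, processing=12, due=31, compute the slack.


Slack = due - current_time - processing
= 31 - 5 - 12
= 14


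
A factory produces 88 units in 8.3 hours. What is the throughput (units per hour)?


Throughput = units / time
= 88 / 8.3
= 10.6 units/hour


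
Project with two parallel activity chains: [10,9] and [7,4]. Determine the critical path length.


Path A: 10 + 9 = 19
Path B: 7 + 4 = 11
Critical path = longest = max(19, 11)
= 19 (Path A)


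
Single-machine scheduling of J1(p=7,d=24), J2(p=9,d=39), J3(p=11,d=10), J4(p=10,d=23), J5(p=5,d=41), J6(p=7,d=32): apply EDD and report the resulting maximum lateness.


EDD order: J3 → J4 → J1 → J6 → J2 → J5
Completion and lateness:
  J3: C=11, d=10, L=11-10=1
  J4: C=21, d=23, L=21-23=-2
  J1: C=28, d=24, L=28-24=4
  J6: C=35, d=32, L=35-32=3
  J2: C=44, d=39, L=44-39=5
  J5: C=49, d=41, L=49-41=8
Lmax = max(1, -2, 4, 3, 5, 8)
= 8


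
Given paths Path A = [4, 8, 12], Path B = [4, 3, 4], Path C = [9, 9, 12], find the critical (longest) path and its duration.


Path A: 4 + 8 + 12 = 24
Path B: 4 + 3 + 4 = 11
Path C: 9 + 9 + 12 = 30
Critical path = longest = max(24, 11, 30)
= 30 (Path C)


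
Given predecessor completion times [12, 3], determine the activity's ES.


ES = max of all predecessor completion times
Predecessors: [12, 3]
ES = max(12, 3)
= 12


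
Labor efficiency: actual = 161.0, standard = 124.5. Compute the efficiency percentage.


Efficiency = (actual / standard) × 100
= (161.0 / 124.5) × 100
= 129.3%


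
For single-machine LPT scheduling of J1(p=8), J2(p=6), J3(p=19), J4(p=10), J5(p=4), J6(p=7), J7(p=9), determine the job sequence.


LPT: sort by longest processing time first
  J3: p=19
  J4: p=10
  J7: p=9
  J1: p=8
  J6: p=7
  J2: p=6
  J5: p=4
Order: J3 → J4 → J7 → J1 → J6 → J2 → J5


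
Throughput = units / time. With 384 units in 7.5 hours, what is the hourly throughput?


Throughput = units / time
= 384 / 7.5
= 51.2 units/hour


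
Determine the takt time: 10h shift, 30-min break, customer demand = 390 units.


Available = 10×60 - 30 = 570 min
Takt time = 570 / 390
= 1.46 min/unit


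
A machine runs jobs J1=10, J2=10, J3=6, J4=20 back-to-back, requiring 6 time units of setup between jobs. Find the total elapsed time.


Makespan = Σ processing + (n-1) × setup
= (10 + 10 + 6 + 20) + (4-1)×6
= 46 + 18
= 64 time units


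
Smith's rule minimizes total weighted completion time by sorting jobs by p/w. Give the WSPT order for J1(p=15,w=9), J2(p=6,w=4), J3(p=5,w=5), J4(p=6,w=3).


WSPT (Smith's rule): sort by p/w ascending
  J3: p/w = 5/5 = 1.000
  J2: p/w = 6/4 = 1.500
  J1: p/w = 15/9 = 1.667
  J4: p/w = 6/3 = 2.000
Order: J3 → J2 → J1 → J4


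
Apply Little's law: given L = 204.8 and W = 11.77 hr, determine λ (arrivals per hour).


Little's law: L = λW → λ = L / W
= 204.8 / 11.77
= 17.40 per hour


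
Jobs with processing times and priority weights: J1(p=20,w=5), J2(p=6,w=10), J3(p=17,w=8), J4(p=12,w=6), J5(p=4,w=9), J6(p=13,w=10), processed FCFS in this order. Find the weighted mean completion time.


Completion times:
  J1: C=20, w×C=5×20=100
  J2: C=26, w×C=10×26=260
  J3: C=43, w×C=8×43=344
  J4: C=55, w×C=6×55=330
  J5: C=59, w×C=9×59=531
  J6: C=72, w×C=10×72=720
Sum w×C = 2285
Sum w = 48
Weighted avg = 2285/48
= 47.60


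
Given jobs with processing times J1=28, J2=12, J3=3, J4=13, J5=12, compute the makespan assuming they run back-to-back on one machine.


Sequential makespan: sum all processing times
= 28 + 12 + 3 + 13 + 12
= 68 time units


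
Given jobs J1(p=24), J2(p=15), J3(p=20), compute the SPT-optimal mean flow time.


SPT order: J2 → J3 → J1
Completion times:
  J2: C=15
  J3: C=35
  J1: C=59
Sum = 109, n = 3
Mean flow = 109/3
= 36.33


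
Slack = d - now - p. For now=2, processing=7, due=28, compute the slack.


Slack = due - current_time - processing
= 28 - 2 - 7
= 19


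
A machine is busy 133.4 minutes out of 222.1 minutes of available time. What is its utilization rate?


Utilization = busy / total × 100
= 133.4 / 222.1 × 100
= 60.1%


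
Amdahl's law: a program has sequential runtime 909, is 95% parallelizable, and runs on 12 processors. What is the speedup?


Amdahl's law: T_p = T × ((1-p) + p/N)
= 909 × ((1-0.95) + 0.95/12)
= 909 × (0.05 + 0.0792)
= 909 × 0.1292
= 117.41
Speedup = 909/117.41
= 7.74×


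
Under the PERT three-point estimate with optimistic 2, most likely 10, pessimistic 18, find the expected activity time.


te = (o + 4m + p) / 6
= (2 + 4×10 + 18) / 6
= (2 + 40 + 18) / 6
= 60 / 6
= 10.00


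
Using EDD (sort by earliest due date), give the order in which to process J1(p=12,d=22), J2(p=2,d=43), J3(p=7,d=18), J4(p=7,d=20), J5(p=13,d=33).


EDD: sort by earliest due date
  J3: d=18, p=7
  J4: d=20, p=7
  J1: d=22, p=12
  J5: d=33, p=13
  J2: d=43, p=2
Order: J3 → J4 → J1 → J5 → J2


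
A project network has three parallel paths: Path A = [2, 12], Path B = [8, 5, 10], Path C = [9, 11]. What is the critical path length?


Path A: 2 + 12 = 14
Path B: 8 + 5 + 10 = 23
Path C: 9 + 11 = 20
Critical path = longest = max(14, 23, 20)
= 23 (Path B)


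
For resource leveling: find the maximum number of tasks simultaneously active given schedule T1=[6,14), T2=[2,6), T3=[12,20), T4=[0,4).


Check each time point for overlaps:
  t=2: 2 tasks active (T2, T4)
Max concurrent = 2


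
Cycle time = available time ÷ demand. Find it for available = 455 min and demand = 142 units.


Cycle time = available time / demand
= 455 / 142
= 3.20 min/unit


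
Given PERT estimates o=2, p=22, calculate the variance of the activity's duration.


σ² = ((p - o) / 6)² = (p - o)² / 36
= (22 - 2)² / 36
= 20² / 36
= 400 / 36
= 11.1111


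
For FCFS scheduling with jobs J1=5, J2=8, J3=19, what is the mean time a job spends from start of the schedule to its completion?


Completion times:
  J1: completes at 5
  J2: completes at 13
  J3: completes at 32
Sum = 50
Average = 50/3
= 16.67


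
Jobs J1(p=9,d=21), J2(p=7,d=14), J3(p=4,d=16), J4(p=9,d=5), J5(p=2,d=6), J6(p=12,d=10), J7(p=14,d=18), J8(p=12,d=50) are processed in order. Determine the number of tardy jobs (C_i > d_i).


Completion vs due date:
  J1: C=9, d=21 → on time
  J2: C=16, d=14 → TARDY
  J3: C=20, d=16 → TARDY
  J4: C=29, d=5 → TARDY
  J5: C=31, d=6 → TARDY
  J6: C=43, d=10 → TARDY
  J7: C=57, d=18 → TARDY
  J8: C=69, d=50 → TARDY
Tardy jobs: J2, J3, J4, J5, J6, J7, J8
Count = 7


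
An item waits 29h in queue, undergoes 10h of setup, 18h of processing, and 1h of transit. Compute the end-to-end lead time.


Lead time = queue + setup + processing + transit
= 29 + 10 + 18 + 1
= 58 hours


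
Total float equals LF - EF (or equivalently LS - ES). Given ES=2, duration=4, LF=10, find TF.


EF = ES + duration = 2 + 4 = 6
LS = LF - duration = 10 - 4 = 6
Total Float = LF - EF = 10 - 6
(or LS - ES = 6 - 2)
= 4


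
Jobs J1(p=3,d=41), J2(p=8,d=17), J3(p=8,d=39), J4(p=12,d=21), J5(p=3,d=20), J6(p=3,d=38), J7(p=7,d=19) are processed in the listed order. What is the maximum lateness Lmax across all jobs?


Lateness per job (L = C - d):
  J1: C=3, d=41, L=-38
  J2: C=11, d=17, L=-6
  J3: C=19, d=39, L=-20
  J4: C=31, d=21, L=10
  J5: C=34, d=20, L=14
  J6: C=37, d=38, L=-1
  J7: C=44, d=19, L=25
Lmax = max(-38, -6, -20, 10, 14, -1, 25)
= 25


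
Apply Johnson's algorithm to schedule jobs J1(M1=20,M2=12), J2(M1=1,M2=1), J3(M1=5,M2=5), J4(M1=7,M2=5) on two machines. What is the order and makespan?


Johnson's rule:
Group 1 (M1≤M2, sort by M1): ['J2', 'J3']
Group 2 (M1>M2, sort desc M2): ['J1', 'J4']
Sequence: J2 → J3 → J1 → J4
Makespan calculation:
  J2: M1 done=1, M2 done=2
  J3: M1 done=6, M2 done=11
  J1: M1 done=26, M2 done=38
  J4: M1 done=33, M2 done=43
= Sequence: J2 → J3 → J1 → J4, Makespan: 43


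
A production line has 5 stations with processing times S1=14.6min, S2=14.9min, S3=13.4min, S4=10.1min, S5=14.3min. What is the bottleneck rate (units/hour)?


Bottleneck = longest station time
Station times: [14.6, 14.9, 13.4, 10.1, 14.3]
Max = 14.9 min
Rate = 60 / 14.9
= 4.03 units/hour (bottleneck: 14.9min)


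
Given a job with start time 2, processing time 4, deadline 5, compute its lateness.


Completion = 2 + 4 = 6
Lateness = C - d = 6 - 5
= 1


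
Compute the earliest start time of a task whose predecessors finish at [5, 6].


ES = max of all predecessor completion times
Predecessors: [5, 6]
ES = max(5, 6)
= 6


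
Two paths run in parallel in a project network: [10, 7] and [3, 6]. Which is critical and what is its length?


Path A: 10 + 7 = 17
Path B: 3 + 6 = 9
Critical path = longest = max(17, 9)
= 17 (Path A)


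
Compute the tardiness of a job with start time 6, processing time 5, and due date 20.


Completion = start + processing = 6 + 5 = 11
Tardiness = max(0, C - d) = max(0, 11 - 20)
= max(0, -9)
= 0


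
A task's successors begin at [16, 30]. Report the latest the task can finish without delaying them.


LF = min of all successor start times
Successors start at: [16, 30]
LF = min(16, 30)
= 16


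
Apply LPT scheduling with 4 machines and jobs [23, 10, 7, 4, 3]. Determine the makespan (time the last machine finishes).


Jobs (LPT sorted): [23, 10, 7, 4, 3]
Machines: 4
  J=23 → Machine 1 (load: 0+23=23)
  J=10 → Machine 2 (load: 0+10=10)
  J=7 → Machine 3 (load: 0+7=7)
  J=4 → Machine 4 (load: 0+4=4)
  J=3 → Machine 4 (load: 4+3=7)
Machine loads: [23, 10, 7, 7]
Makespan = max = 23 time units


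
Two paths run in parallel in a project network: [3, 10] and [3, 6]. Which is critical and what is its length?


Path A: 3 + 10 = 13
Path B: 3 + 6 = 9
Critical path = longest = max(13, 9)
= 13 (Path A)


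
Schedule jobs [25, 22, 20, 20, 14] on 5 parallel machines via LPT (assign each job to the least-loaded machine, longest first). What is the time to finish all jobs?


Jobs (LPT sorted): [25, 22, 20, 20, 14]
Machines: 5
  J=25 → Machine 1 (load: 0+25=25)
  J=22 → Machine 2 (load: 0+22=22)
  J=20 → Machine 3 (load: 0+20=20)
  J=20 → Machine 4 (load: 0+20=20)
  J=14 → Machine 5 (load: 0+14=14)
Machine loads: [25, 22, 20, 20, 14]
Makespan = max = 25 time units


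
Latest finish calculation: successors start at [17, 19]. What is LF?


LF = min of all successor start times
Successors start at: [17, 19]
LF = min(17, 19)
= 17


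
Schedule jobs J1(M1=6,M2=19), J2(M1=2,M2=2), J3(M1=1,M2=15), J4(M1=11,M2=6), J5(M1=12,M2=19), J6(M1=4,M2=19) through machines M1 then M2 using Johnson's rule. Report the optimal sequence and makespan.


Johnson's rule:
Group 1 (M1≤M2, sort by M1): ['J3', 'J2', 'J6', 'J1', 'J5']
Group 2 (M1>M2, sort desc M2): ['J4']
Sequence: J3 → J2 → J6 → J1 → J5 → J4
Makespan calculation:
  J3: M1 done=1, M2 done=16
  J2: M1 done=3, M2 done=18
  J6: M1 done=7, M2 done=37
  J1: M1 done=13, M2 done=56
  J5: M1 done=25, M2 done=75
  J4: M1 done=36, M2 done=81
= Sequence: J3 → J2 → J6 → J1 → J5 → J4, Makespan: 81


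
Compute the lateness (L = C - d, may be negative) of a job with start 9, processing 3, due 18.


Completion = 9 + 3 = 12
Lateness = C - d = 12 - 18
= -6


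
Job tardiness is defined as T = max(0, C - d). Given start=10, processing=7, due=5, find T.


Completion = start + processing = 10 + 7 = 17
Tardiness = max(0, C - d) = max(0, 17 - 5)
= max(0, 12)
= 12


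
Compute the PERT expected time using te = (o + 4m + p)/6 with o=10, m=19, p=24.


te = (o + 4m + p) / 6
= (10 + 4×19 + 24) / 6
= (10 + 76 + 24) / 6
= 110 / 6
= 18.33


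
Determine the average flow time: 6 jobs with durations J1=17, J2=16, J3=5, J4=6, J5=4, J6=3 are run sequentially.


Completion times:
  J1: completes at 17
  J2: completes at 33
  J3: completes at 38
  J4: completes at 44
  J5: completes at 48
  J6: completes at 51
Sum = 231
Average = 231/6
= 38.50


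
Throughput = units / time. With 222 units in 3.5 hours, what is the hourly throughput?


Throughput = units / time
= 222 / 3.5
= 63.4 units/hour


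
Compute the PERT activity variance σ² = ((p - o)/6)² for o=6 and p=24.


σ² = ((p - o) / 6)² = (p - o)² / 36
= (24 - 6)² / 36
= 18² / 36
= 324 / 36
= 9.0000


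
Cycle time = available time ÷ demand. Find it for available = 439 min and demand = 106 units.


Cycle time = available time / demand
= 439 / 106
= 4.14 min/unit


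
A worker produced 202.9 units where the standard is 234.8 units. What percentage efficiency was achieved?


Efficiency = (actual / standard) × 100
= (202.9 / 234.8) × 100
= 86.4%


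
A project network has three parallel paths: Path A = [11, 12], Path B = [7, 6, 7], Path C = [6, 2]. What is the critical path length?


Path A: 11 + 12 = 23
Path B: 7 + 6 + 7 = 20
Path C: 6 + 2 = 8
Critical path = longest = max(23, 20, 8)
= 23 (Path A)


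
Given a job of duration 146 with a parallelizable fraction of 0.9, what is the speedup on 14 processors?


Amdahl's law: T_p = T × ((1-p) + p/N)
= 146 × ((1-0.9) + 0.9/14)
= 146 × (0.10 + 0.0643)
= 146 × 0.1643
= 23.99
Speedup = 146/23.99
= 6.09×


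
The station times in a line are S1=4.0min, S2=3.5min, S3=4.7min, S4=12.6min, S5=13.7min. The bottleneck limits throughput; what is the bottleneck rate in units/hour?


Bottleneck = longest station time
Station times: [4.0, 3.5, 4.7, 12.6, 13.7]
Max = 13.7 min
Rate = 60 / 13.7
= 4.38 units/hour (bottleneck: 13.7min)


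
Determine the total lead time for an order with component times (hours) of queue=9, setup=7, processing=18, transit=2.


Lead time = queue + setup + processing + transit
= 9 + 7 + 18 + 2
= 36 hours


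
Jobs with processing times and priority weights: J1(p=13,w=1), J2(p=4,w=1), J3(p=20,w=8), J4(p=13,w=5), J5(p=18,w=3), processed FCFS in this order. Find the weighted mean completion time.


Completion times:
  J1: C=13, w×C=1×13=13
  J2: C=17, w×C=1×17=17
  J3: C=37, w×C=8×37=296
  J4: C=50, w×C=5×50=250
  J5: C=68, w×C=3×68=204
Sum w×C = 780
Sum w = 18
Weighted avg = 780/18
= 43.33


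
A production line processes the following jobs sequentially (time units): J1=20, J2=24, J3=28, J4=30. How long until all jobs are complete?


Sequential makespan: sum all processing times
= 20 + 24 + 28 + 30
= 102 time units


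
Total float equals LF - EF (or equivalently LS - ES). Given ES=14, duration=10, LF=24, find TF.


EF = ES + duration = 14 + 10 = 24
LS = LF - duration = 24 - 10 = 14
Total Float = LF - EF = 24 - 24
(or LS - ES = 14 - 14)
= 0


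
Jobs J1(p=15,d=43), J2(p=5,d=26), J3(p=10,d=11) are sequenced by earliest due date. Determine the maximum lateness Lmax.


EDD order: J3 → J2 → J1
Completion and lateness:
  J3: C=10, d=11, L=10-11=-1
  J2: C=15, d=26, L=15-26=-11
  J1: C=30, d=43, L=30-43=-13
Lmax = max(-1, -11, -13)
= -1


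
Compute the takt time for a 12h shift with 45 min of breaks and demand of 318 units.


Available = 12×60 - 45 = 675 min
Takt time = 675 / 318
= 2.12 min/unit


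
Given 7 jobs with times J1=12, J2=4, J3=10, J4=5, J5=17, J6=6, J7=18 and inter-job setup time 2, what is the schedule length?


Makespan = Σ processing + (n-1) × setup
= (12 + 4 + 10 + 5 + 17 + 6 + 18) + (7-1)×2
= 72 + 12
= 84 time units


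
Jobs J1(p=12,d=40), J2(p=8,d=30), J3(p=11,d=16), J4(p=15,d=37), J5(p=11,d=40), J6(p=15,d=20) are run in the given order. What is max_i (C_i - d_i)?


Lateness per job (L = C - d):
  J1: C=12, d=40, L=-28
  J2: C=20, d=30, L=-10
  J3: C=31, d=16, L=15
  J4: C=46, d=37, L=9
  J5: C=57, d=40, L=17
  J6: C=72, d=20, L=52
Lmax = max(-28, -10, 15, 9, 17, 52)
= 52
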